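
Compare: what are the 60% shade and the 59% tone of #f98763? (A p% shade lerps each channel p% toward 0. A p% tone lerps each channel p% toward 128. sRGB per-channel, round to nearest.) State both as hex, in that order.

#643628, #b28374

#f98763 is rgb(249, 135, 99).
60% shade:
  R: 249 − 149.4 = 99.6 → 100
  G: 135 − 81 = 54 → 54
  B: 99 + 0.6×(0−99) = 99 − 59.4 = 39.6 → 40
  → #643628
59% tone:
  R: 249 − 71.39 = 177.61 → 178
  G: 135 − 4.13 = 130.87 → 131
  B: 99 + 0.59×(128−99) = 99 + 17.11 = 116.11 → 116
  → #b28374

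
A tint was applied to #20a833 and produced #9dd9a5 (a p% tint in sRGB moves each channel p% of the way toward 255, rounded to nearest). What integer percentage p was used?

#20a833 is rgb(32, 168, 51); #9dd9a5 is rgb(157, 217, 165).
On the R channel (widest range): 157 ≈ 32 + (p/100)(255 − 32), so p ≈ 100×(157 − 32)/(255 − 32) = 12500/223 = 56.05.
p = 56 reproduces all three channels after rounding.

56%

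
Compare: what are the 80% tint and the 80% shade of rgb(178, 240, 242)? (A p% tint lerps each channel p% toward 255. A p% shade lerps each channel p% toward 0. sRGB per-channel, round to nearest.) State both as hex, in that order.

#F0FCFC, #243030

80% tint:
  R: 178 + 61.6 = 239.6 → 240
  G: 240 + 0.8×(255−240) = 240 + 12 = 252 → 252
  B: 242 + 0.8×(255−242) = 242 + 10.4 = 252.4 → 252
  → #F0FCFC
80% shade:
  R: 178 + 0.8×(0−178) = 178 − 142.4 = 35.6 → 36
  G: 240 + 0.8×(0−240) = 240 − 192 = 48 → 48
  B: 242 − 193.6 = 48.4 → 48
  → #243030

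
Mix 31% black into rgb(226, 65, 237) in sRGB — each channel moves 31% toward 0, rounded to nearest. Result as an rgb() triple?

rgb(156, 45, 164)

Per channel, c → c + 0.31(0 − c):
  R: 226 + 0.31×(0−226) = 226 − 70.06 = 155.94 → 156
  G: 65 + 0.31×(0−65) = 65 − 20.15 = 44.85 → 45
  B: 237 − 73.47 = 163.53 → 164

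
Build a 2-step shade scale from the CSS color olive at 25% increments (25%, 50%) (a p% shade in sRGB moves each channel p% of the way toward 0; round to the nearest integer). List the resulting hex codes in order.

CSS olive is rgb(128, 128, 0).
25%: (128 − 32 = 96→96, 128 − 32 = 96→96, 0→0) → #606000
50%: (128 − 64 = 64→64, 128 − 64 = 64→64, 0→0) → #404000

#606000, #404000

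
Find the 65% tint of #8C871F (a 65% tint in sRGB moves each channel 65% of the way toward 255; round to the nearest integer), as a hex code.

#8C871F is rgb(140, 135, 31).
Per channel, c → c + 0.65(255 − c):
  R: 140 + 0.65×(255−140) = 140 + 74.75 = 214.75 → 215
  G: 135 + 78 = 213 → 213
  B: 31 + 0.65×(255−31) = 31 + 145.6 = 176.6 → 177
rgb(215, 213, 177) = #D7D5B1.

#D7D5B1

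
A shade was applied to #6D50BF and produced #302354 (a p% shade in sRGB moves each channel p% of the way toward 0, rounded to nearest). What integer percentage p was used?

56%

#6D50BF is rgb(109, 80, 191); #302354 is rgb(48, 35, 84).
On the B channel (widest range): 84 ≈ 191 + (p/100)(0 − 191), so p ≈ 100×(84 − 191)/(0 − 191) = -10700/-191 = 56.02.
p = 56 reproduces all three channels after rounding.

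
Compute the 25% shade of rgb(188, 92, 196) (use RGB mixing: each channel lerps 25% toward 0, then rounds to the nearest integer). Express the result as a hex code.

#8D4593

Per channel, c → c + 0.25(0 − c):
  R: 188 + 0.25×(0−188) = 188 − 47 = 141 → 141
  G: 92 − 23 = 69 → 69
  B: 196 − 49 = 147 → 147
rgb(141, 69, 147) = #8D4593.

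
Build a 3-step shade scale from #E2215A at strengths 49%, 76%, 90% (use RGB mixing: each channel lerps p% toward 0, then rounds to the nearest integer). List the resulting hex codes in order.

#E2215A is rgb(226, 33, 90).
49%: (226 − 110.74 = 115.26→115, 33 − 16.17 = 16.83→17, 90 − 44.1 = 45.9→46) → #73112E
76%: (226 − 171.76 = 54.24→54, 33 − 25.08 = 7.92→8, 90 − 68.4 = 21.6→22) → #360816
90%: (226 − 203.4 = 22.6→23, 33 − 29.7 = 3.3→3, 90 − 81 = 9→9) → #170309

#73112E, #360816, #170309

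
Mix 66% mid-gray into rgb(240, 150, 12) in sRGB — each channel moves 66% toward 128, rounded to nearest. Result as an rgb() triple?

A 66% tone moves each channel 66% toward 128:
  R: 240 + 0.66×(128−240) = 240 − 73.92 = 166.08 → 166
  G: 150 − 14.52 = 135.48 → 135
  B: 12 + 76.56 = 88.56 → 89

rgb(166, 135, 89)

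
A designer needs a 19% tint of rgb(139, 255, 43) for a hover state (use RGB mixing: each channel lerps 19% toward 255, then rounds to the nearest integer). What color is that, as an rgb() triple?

Per channel, c → c + 0.19(255 − c):
  R: 139 + 0.19×(255−139) = 139 + 22.04 = 161.04 → 161
  G: 255 + 0.19×(255−255) = 255 + 0 = 255 → 255
  B: 43 + 0.19×(255−43) = 43 + 40.28 = 83.28 → 83

rgb(161, 255, 83)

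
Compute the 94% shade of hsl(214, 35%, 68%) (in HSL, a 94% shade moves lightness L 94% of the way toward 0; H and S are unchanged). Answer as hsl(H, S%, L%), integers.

hsl(214, 35%, 4%)

L moves 94% from 68 toward 0: 68 − 63.92 = 4.08 → 4.
H and S are unchanged.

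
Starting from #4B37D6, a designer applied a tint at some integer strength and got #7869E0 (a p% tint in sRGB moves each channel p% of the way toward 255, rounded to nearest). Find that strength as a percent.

25%

#4B37D6 is rgb(75, 55, 214); #7869E0 is rgb(120, 105, 224).
On the G channel (widest range): 105 ≈ 55 + (p/100)(255 − 55), so p ≈ 100×(105 − 55)/(255 − 55) = 5000/200 = 25.00.
p = 25 reproduces all three channels after rounding.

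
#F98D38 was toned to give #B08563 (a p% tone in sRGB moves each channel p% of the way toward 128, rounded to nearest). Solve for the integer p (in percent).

60%

#F98D38 is rgb(249, 141, 56); #B08563 is rgb(176, 133, 99).
On the R channel (widest range): 176 ≈ 249 + (p/100)(128 − 249), so p ≈ 100×(176 − 249)/(128 − 249) = -7300/-121 = 60.33.
p = 60 reproduces all three channels after rounding.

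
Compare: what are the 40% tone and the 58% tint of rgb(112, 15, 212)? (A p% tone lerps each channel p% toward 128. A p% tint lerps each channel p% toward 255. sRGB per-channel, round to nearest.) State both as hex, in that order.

40% tone:
  R: 112 + 6.4 = 118.4 → 118
  G: 15 + 45.2 = 60.2 → 60
  B: 212 + 0.4×(128−212) = 212 − 33.6 = 178.4 → 178
  → #763CB2
58% tint:
  R: 112 + 0.58×(255−112) = 112 + 82.94 = 194.94 → 195
  G: 15 + 139.2 = 154.2 → 154
  B: 212 + 0.58×(255−212) = 212 + 24.94 = 236.94 → 237
  → #C39AED

#763CB2, #C39AED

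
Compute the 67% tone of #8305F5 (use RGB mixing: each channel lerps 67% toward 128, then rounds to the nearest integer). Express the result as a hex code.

#8305F5 is rgb(131, 5, 245).
Per channel, c → c + 0.67(128 − c):
  R: 131 − 2.01 = 128.99 → 129
  G: 5 + 82.41 = 87.41 → 87
  B: 245 + 0.67×(128−245) = 245 − 78.39 = 166.61 → 167
rgb(129, 87, 167) = #8157A7.

#8157A7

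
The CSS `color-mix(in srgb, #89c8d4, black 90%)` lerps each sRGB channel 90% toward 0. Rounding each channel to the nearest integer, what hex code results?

#0e1415

#89c8d4 is rgb(137, 200, 212).
A 90% shade moves each channel 90% toward 0:
  R: 137 + 0.9×(0−137) = 137 − 123.3 = 13.7 → 14
  G: 200 + 0.9×(0−200) = 200 − 180 = 20 → 20
  B: 212 + 0.9×(0−212) = 212 − 190.8 = 21.2 → 21
rgb(14, 20, 21) = #0e1415.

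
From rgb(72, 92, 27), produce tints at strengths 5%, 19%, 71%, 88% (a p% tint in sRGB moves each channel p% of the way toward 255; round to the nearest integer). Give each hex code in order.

5%: (72 + 9.15 = 81.15→81, 92 + 8.15 = 100.15→100, 27 + 11.4 = 38.4→38) → #516426
19%: (72 + 34.77 = 106.77→107, 92 + 30.97 = 122.97→123, 27 + 43.32 = 70.32→70) → #6B7B46
71%: (72 + 129.93 = 201.93→202, 92 + 115.73 = 207.73→208, 27 + 161.88 = 188.88→189) → #CAD0BD
88%: (72 + 161.04 = 233.04→233, 92 + 143.44 = 235.44→235, 27 + 200.64 = 227.64→228) → #E9EBE4

#516426, #6B7B46, #CAD0BD, #E9EBE4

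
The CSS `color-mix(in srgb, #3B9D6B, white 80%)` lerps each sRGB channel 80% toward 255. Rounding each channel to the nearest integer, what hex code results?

#D8EBE1

#3B9D6B is rgb(59, 157, 107).
Per channel, c → c + 0.8(255 − c):
  R: 59 + 0.8×(255−59) = 59 + 156.8 = 215.8 → 216
  G: 157 + 0.8×(255−157) = 157 + 78.4 = 235.4 → 235
  B: 107 + 118.4 = 225.4 → 225
rgb(216, 235, 225) = #D8EBE1.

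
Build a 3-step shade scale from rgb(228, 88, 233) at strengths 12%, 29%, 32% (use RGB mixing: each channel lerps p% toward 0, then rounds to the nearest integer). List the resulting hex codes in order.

#C94DCD, #A23EA5, #9B3C9E

12%: (228 − 27.36 = 200.64→201, 88 − 10.56 = 77.44→77, 233 − 27.96 = 205.04→205) → #C94DCD
29%: (228 − 66.12 = 161.88→162, 88 − 25.52 = 62.48→62, 233 − 67.57 = 165.43→165) → #A23EA5
32%: (228 − 72.96 = 155.04→155, 88 − 28.16 = 59.84→60, 233 − 74.56 = 158.44→158) → #9B3C9E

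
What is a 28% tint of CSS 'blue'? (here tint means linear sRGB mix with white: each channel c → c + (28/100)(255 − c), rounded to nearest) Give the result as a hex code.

CSS blue is rgb(0, 0, 255).
Per channel, c → c + 0.28(255 − c):
  R: 0 + 71.4 = 71.4 → 71
  G: 0 + 71.4 = 71.4 → 71
  B: 255 + 0.28×(255−255) = 255 + 0 = 255 → 255
rgb(71, 71, 255) = #4747ff.

#4747ff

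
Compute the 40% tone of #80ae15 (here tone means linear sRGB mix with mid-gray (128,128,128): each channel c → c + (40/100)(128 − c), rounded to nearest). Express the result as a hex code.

#80ae15 is rgb(128, 174, 21).
Per channel, c → c + 0.4(128 − c):
  R: 128 + 0.4×(128−128) = 128 + 0 = 128 → 128
  G: 174 + 0.4×(128−174) = 174 − 18.4 = 155.6 → 156
  B: 21 + 0.4×(128−21) = 21 + 42.8 = 63.8 → 64
rgb(128, 156, 64) = #809c40.

#809c40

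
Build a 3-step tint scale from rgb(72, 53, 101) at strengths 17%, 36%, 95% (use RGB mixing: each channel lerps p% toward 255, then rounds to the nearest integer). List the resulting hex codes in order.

#67577F, #8A7E9C, #F6F5F7

17%: (72 + 31.11 = 103.11→103, 53 + 34.34 = 87.34→87, 101 + 26.18 = 127.18→127) → #67577F
36%: (72 + 65.88 = 137.88→138, 53 + 72.72 = 125.72→126, 101 + 55.44 = 156.44→156) → #8A7E9C
95%: (72 + 173.85 = 245.85→246, 53 + 191.9 = 244.9→245, 101 + 146.3 = 247.3→247) → #F6F5F7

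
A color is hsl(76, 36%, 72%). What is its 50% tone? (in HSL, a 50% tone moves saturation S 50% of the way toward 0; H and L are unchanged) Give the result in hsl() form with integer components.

S moves 50% from 36 toward 0: 36 − 18 = 18 → 18.
H and L are unchanged.

hsl(76, 18%, 72%)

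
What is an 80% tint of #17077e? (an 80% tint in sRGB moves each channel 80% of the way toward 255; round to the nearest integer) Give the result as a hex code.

#d1cde5

#17077e is rgb(23, 7, 126).
Lerp each channel 80% toward 255:
  R: 23 + 185.6 = 208.6 → 209
  G: 7 + 0.8×(255−7) = 7 + 198.4 = 205.4 → 205
  B: 126 + 103.2 = 229.2 → 229
rgb(209, 205, 229) = #d1cde5.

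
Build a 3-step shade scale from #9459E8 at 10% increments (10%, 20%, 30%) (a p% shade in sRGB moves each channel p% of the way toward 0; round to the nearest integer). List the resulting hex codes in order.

#8550D1, #7647BA, #683EA2

#9459E8 is rgb(148, 89, 232).
10%: (148 − 14.8 = 133.2→133, 89 − 8.9 = 80.1→80, 232 − 23.2 = 208.8→209) → #8550D1
20%: (148 − 29.6 = 118.4→118, 89 − 17.8 = 71.2→71, 232 − 46.4 = 185.6→186) → #7647BA
30%: (148 − 44.4 = 103.6→104, 89 − 26.7 = 62.3→62, 232 − 69.6 = 162.4→162) → #683EA2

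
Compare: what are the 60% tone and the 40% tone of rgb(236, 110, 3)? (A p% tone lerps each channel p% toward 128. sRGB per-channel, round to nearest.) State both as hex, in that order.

#AB794E, #C17535

60% tone:
  R: 236 + 0.6×(128−236) = 236 − 64.8 = 171.2 → 171
  G: 110 + 0.6×(128−110) = 110 + 10.8 = 120.8 → 121
  B: 3 + 0.6×(128−3) = 3 + 75 = 78 → 78
  → #AB794E
40% tone:
  R: 236 − 43.2 = 192.8 → 193
  G: 110 + 7.2 = 117.2 → 117
  B: 3 + 0.4×(128−3) = 3 + 50 = 53 → 53
  → #C17535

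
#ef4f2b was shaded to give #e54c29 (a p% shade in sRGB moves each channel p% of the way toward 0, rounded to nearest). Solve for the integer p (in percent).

4%

#ef4f2b is rgb(239, 79, 43); #e54c29 is rgb(229, 76, 41).
On the R channel (widest range): 229 ≈ 239 + (p/100)(0 − 239), so p ≈ 100×(229 − 239)/(0 − 239) = -1000/-239 = 4.18.
p = 4 reproduces all three channels after rounding.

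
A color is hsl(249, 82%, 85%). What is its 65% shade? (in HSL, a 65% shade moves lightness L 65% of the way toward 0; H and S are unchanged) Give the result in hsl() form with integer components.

hsl(249, 82%, 30%)

L moves 65% from 85 toward 0: 85 − 55.25 = 29.75 → 30.
H and S are unchanged.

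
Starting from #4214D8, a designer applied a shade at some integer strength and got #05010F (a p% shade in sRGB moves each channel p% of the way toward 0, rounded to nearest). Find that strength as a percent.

#4214D8 is rgb(66, 20, 216); #05010F is rgb(5, 1, 15).
On the B channel (widest range): 15 ≈ 216 + (p/100)(0 − 216), so p ≈ 100×(15 − 216)/(0 − 216) = -20100/-216 = 93.06.
p = 93 reproduces all three channels after rounding.

93%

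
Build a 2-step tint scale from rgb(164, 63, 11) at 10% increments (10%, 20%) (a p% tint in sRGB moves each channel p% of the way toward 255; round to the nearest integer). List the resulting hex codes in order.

#ad5223, #b6653c

10%: (164 + 9.1 = 173.1→173, 63 + 19.2 = 82.2→82, 11 + 24.4 = 35.4→35) → #ad5223
20%: (164 + 18.2 = 182.2→182, 63 + 38.4 = 101.4→101, 11 + 48.8 = 59.8→60) → #b6653c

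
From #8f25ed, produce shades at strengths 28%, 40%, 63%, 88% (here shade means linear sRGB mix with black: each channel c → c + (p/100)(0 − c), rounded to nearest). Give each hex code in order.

#671bab, #56168e, #350e58, #11041c

#8f25ed is rgb(143, 37, 237).
28%: (143 − 40.04 = 102.96→103, 37 − 10.36 = 26.64→27, 237 − 66.36 = 170.64→171) → #671bab
40%: (143 − 57.2 = 85.8→86, 37 − 14.8 = 22.2→22, 237 − 94.8 = 142.2→142) → #56168e
63%: (143 − 90.09 = 52.91→53, 37 − 23.31 = 13.69→14, 237 − 149.31 = 87.69→88) → #350e58
88%: (143 − 125.84 = 17.16→17, 37 − 32.56 = 4.44→4, 237 − 208.56 = 28.44→28) → #11041c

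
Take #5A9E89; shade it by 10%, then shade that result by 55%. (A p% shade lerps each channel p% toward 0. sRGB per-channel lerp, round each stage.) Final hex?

#244037

#5A9E89 is rgb(90, 158, 137).
Per channel, c → c + 0.1(0 − c):
  R: 90 + 0.1×(0−90) = 90 − 9 = 81 → 81
  G: 158 + 0.1×(0−158) = 158 − 15.8 = 142.2 → 142
  B: 137 − 13.7 = 123.3 → 123
After the shade: rgb(81, 142, 123) = #518E7B.
Per channel, c → c + 0.55(0 − c):
  R: 81 − 44.55 = 36.45 → 36
  G: 142 + 0.55×(0−142) = 142 − 78.1 = 63.9 → 64
  B: 123 − 67.65 = 55.35 → 55
rgb(36, 64, 55) = #244037.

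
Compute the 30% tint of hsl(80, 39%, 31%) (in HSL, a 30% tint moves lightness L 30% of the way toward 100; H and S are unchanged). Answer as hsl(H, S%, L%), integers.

hsl(80, 39%, 52%)

L moves 30% from 31 toward 100: 31 + 20.7 = 51.7 → 52.
H and S are unchanged.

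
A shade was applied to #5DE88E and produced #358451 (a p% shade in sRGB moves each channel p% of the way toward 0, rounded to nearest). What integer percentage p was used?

43%

#5DE88E is rgb(93, 232, 142); #358451 is rgb(53, 132, 81).
On the G channel (widest range): 132 ≈ 232 + (p/100)(0 − 232), so p ≈ 100×(132 − 232)/(0 − 232) = -10000/-232 = 43.10.
p = 43 reproduces all three channels after rounding.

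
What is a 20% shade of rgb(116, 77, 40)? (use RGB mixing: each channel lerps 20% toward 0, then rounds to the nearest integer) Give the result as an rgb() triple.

rgb(93, 62, 32)

Per channel, c → c + 0.2(0 − c):
  R: 116 + 0.2×(0−116) = 116 − 23.2 = 92.8 → 93
  G: 77 − 15.4 = 61.6 → 62
  B: 40 + 0.2×(0−40) = 40 − 8 = 32 → 32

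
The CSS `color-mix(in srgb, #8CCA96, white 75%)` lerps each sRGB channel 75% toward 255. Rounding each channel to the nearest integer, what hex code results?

#E2F2E5

#8CCA96 is rgb(140, 202, 150).
A 75% tint moves each channel 75% toward 255:
  R: 140 + 86.25 = 226.25 → 226
  G: 202 + 0.75×(255−202) = 202 + 39.75 = 241.75 → 242
  B: 150 + 0.75×(255−150) = 150 + 78.75 = 228.75 → 229
rgb(226, 242, 229) = #E2F2E5.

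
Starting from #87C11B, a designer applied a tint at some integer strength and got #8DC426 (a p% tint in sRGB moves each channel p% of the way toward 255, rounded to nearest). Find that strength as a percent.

#87C11B is rgb(135, 193, 27); #8DC426 is rgb(141, 196, 38).
On the B channel (widest range): 38 ≈ 27 + (p/100)(255 − 27), so p ≈ 100×(38 − 27)/(255 − 27) = 1100/228 = 4.82.
p = 5 reproduces all three channels after rounding.

5%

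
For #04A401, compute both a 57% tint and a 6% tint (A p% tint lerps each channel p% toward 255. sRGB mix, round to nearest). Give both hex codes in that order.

#93D892, #13A910

#04A401 is rgb(4, 164, 1).
57% tint:
  R: 4 + 143.07 = 147.07 → 147
  G: 164 + 0.57×(255−164) = 164 + 51.87 = 215.87 → 216
  B: 1 + 144.78 = 145.78 → 146
  → #93D892
6% tint:
  R: 4 + 0.06×(255−4) = 4 + 15.06 = 19.06 → 19
  G: 164 + 0.06×(255−164) = 164 + 5.46 = 169.46 → 169
  B: 1 + 0.06×(255−1) = 1 + 15.24 = 16.24 → 16
  → #13A910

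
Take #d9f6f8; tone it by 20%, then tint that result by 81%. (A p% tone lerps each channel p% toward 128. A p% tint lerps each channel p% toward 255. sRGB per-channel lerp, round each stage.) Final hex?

#f4f9f9

#d9f6f8 is rgb(217, 246, 248).
Per channel, c → c + 0.2(128 − c):
  R: 217 − 17.8 = 199.2 → 199
  G: 246 + 0.2×(128−246) = 246 − 23.6 = 222.4 → 222
  B: 248 + 0.2×(128−248) = 248 − 24 = 224 → 224
After the tone: rgb(199, 222, 224) = #c7dee0.
Per channel, c → c + 0.81(255 − c):
  R: 199 + 45.36 = 244.36 → 244
  G: 222 + 0.81×(255−222) = 222 + 26.73 = 248.73 → 249
  B: 224 + 25.11 = 249.11 → 249
rgb(244, 249, 249) = #f4f9f9.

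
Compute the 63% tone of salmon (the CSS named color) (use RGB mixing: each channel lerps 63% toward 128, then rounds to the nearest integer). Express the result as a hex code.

#AD807B

CSS salmon is rgb(250, 128, 114).
Lerp each channel 63% toward 128:
  R: 250 + 0.63×(128−250) = 250 − 76.86 = 173.14 → 173
  G: 128 + 0.63×(128−128) = 128 + 0 = 128 → 128
  B: 114 + 0.63×(128−114) = 114 + 8.82 = 122.82 → 123
rgb(173, 128, 123) = #AD807B.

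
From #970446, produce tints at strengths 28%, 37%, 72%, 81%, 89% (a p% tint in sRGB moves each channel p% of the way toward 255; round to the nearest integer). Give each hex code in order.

#b44a7a, #bd618a, #e2b9cb, #ebcfdc, #f4e3eb

#970446 is rgb(151, 4, 70).
28%: (151 + 29.12 = 180.12→180, 4 + 70.28 = 74.28→74, 70 + 51.8 = 121.8→122) → #b44a7a
37%: (151 + 38.48 = 189.48→189, 4 + 92.87 = 96.87→97, 70 + 68.45 = 138.45→138) → #bd618a
72%: (151 + 74.88 = 225.88→226, 4 + 180.72 = 184.72→185, 70 + 133.2 = 203.2→203) → #e2b9cb
81%: (151 + 84.24 = 235.24→235, 4 + 203.31 = 207.31→207, 70 + 149.85 = 219.85→220) → #ebcfdc
89%: (151 + 92.56 = 243.56→244, 4 + 223.39 = 227.39→227, 70 + 164.65 = 234.65→235) → #f4e3eb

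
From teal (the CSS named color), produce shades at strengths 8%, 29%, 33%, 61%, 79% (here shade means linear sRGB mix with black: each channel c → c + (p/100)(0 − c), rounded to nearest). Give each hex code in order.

#007676, #005B5B, #005656, #003232, #001B1B

CSS teal is rgb(0, 128, 128).
8%: (0→0, 128 − 10.24 = 117.76→118, 128 − 10.24 = 117.76→118) → #007676
29%: (0→0, 128 − 37.12 = 90.88→91, 128 − 37.12 = 90.88→91) → #005B5B
33%: (0→0, 128 − 42.24 = 85.76→86, 128 − 42.24 = 85.76→86) → #005656
61%: (0→0, 128 − 78.08 = 49.92→50, 128 − 78.08 = 49.92→50) → #003232
79%: (0→0, 128 − 101.12 = 26.88→27, 128 − 101.12 = 26.88→27) → #001B1B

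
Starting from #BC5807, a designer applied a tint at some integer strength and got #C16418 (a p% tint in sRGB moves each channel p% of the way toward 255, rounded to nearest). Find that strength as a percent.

7%

#BC5807 is rgb(188, 88, 7); #C16418 is rgb(193, 100, 24).
On the B channel (widest range): 24 ≈ 7 + (p/100)(255 − 7), so p ≈ 100×(24 − 7)/(255 − 7) = 1700/248 = 6.85.
p = 7 reproduces all three channels after rounding.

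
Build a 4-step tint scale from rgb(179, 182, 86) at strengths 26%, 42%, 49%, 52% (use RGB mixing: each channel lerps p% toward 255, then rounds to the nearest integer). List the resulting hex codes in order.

26%: (179 + 19.76 = 198.76→199, 182 + 18.98 = 200.98→201, 86 + 43.94 = 129.94→130) → #C7C982
42%: (179 + 31.92 = 210.92→211, 182 + 30.66 = 212.66→213, 86 + 70.98 = 156.98→157) → #D3D59D
49%: (179 + 37.24 = 216.24→216, 182 + 35.77 = 217.77→218, 86 + 82.81 = 168.81→169) → #D8DAA9
52%: (179 + 39.52 = 218.52→219, 182 + 37.96 = 219.96→220, 86 + 87.88 = 173.88→174) → #DBDCAE

#C7C982, #D3D59D, #D8DAA9, #DBDCAE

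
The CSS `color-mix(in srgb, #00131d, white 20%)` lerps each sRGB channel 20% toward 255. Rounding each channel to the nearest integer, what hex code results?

#00131d is rgb(0, 19, 29).
Per channel, c → c + 0.2(255 − c):
  R: 0 + 51 = 51 → 51
  G: 19 + 0.2×(255−19) = 19 + 47.2 = 66.2 → 66
  B: 29 + 45.2 = 74.2 → 74
rgb(51, 66, 74) = #33424a.

#33424a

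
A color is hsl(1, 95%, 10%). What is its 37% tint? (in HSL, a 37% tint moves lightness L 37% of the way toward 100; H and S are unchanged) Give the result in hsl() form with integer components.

hsl(1, 95%, 43%)

L moves 37% from 10 toward 100: 10 + 33.3 = 43.3 → 43.
H and S are unchanged.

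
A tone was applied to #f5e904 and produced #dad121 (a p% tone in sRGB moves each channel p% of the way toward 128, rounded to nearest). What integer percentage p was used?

23%

#f5e904 is rgb(245, 233, 4); #dad121 is rgb(218, 209, 33).
On the B channel (widest range): 33 ≈ 4 + (p/100)(128 − 4), so p ≈ 100×(33 − 4)/(128 − 4) = 2900/124 = 23.39.
p = 23 reproduces all three channels after rounding.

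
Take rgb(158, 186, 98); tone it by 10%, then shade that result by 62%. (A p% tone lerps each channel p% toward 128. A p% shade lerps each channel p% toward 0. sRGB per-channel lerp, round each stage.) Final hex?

#3B4426

Per channel, c → c + 0.1(128 − c):
  R: 158 + 0.1×(128−158) = 158 − 3 = 155 → 155
  G: 186 − 5.8 = 180.2 → 180
  B: 98 + 0.1×(128−98) = 98 + 3 = 101 → 101
After the tone: rgb(155, 180, 101) = #9BB465.
Lerp each channel 62% toward 0:
  R: 155 + 0.62×(0−155) = 155 − 96.1 = 58.9 → 59
  G: 180 + 0.62×(0−180) = 180 − 111.6 = 68.4 → 68
  B: 101 + 0.62×(0−101) = 101 − 62.62 = 38.38 → 38
rgb(59, 68, 38) = #3B4426.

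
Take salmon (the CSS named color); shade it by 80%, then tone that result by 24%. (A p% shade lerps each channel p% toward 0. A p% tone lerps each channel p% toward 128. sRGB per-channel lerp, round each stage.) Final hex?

#453230

CSS salmon is rgb(250, 128, 114).
An 80% shade moves each channel 80% toward 0:
  R: 250 + 0.8×(0−250) = 250 − 200 = 50 → 50
  G: 128 + 0.8×(0−128) = 128 − 102.4 = 25.6 → 26
  B: 114 + 0.8×(0−114) = 114 − 91.2 = 22.8 → 23
After the shade: rgb(50, 26, 23) = #321a17.
Lerp each channel 24% toward 128:
  R: 50 + 0.24×(128−50) = 50 + 18.72 = 68.72 → 69
  G: 26 + 24.48 = 50.48 → 50
  B: 23 + 0.24×(128−23) = 23 + 25.2 = 48.2 → 48
rgb(69, 50, 48) = #453230.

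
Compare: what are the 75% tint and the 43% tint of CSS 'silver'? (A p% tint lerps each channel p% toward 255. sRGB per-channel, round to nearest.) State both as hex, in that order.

CSS silver is rgb(192, 192, 192).
75% tint:
  R: 192 + 0.75×(255−192) = 192 + 47.25 = 239.25 → 239
  G: 192 + 0.75×(255−192) = 192 + 47.25 = 239.25 → 239
  B: 192 + 0.75×(255−192) = 192 + 47.25 = 239.25 → 239
  → #efefef
43% tint:
  R: 192 + 0.43×(255−192) = 192 + 27.09 = 219.09 → 219
  G: 192 + 0.43×(255−192) = 192 + 27.09 = 219.09 → 219
  B: 192 + 27.09 = 219.09 → 219
  → #dbdbdb

#efefef, #dbdbdb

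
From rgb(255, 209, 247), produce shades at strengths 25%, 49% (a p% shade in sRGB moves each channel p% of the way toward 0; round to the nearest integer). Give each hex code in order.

#BF9DB9, #826B7E

25%: (255 − 63.75 = 191.25→191, 209 − 52.25 = 156.75→157, 247 − 61.75 = 185.25→185) → #BF9DB9
49%: (255 − 124.95 = 130.05→130, 209 − 102.41 = 106.59→107, 247 − 121.03 = 125.97→126) → #826B7E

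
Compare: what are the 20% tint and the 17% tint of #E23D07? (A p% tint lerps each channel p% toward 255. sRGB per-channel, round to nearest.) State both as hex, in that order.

#E23D07 is rgb(226, 61, 7).
20% tint:
  R: 226 + 0.2×(255−226) = 226 + 5.8 = 231.8 → 232
  G: 61 + 0.2×(255−61) = 61 + 38.8 = 99.8 → 100
  B: 7 + 0.2×(255−7) = 7 + 49.6 = 56.6 → 57
  → #E86439
17% tint:
  R: 226 + 4.93 = 230.93 → 231
  G: 61 + 32.98 = 93.98 → 94
  B: 7 + 42.16 = 49.16 → 49
  → #E75E31

#E86439, #E75E31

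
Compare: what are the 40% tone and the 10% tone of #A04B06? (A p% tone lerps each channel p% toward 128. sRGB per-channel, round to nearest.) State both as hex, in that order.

#936037, #9D5012

#A04B06 is rgb(160, 75, 6).
40% tone:
  R: 160 + 0.4×(128−160) = 160 − 12.8 = 147.2 → 147
  G: 75 + 21.2 = 96.2 → 96
  B: 6 + 48.8 = 54.8 → 55
  → #936037
10% tone:
  R: 160 + 0.1×(128−160) = 160 − 3.2 = 156.8 → 157
  G: 75 + 5.3 = 80.3 → 80
  B: 6 + 0.1×(128−6) = 6 + 12.2 = 18.2 → 18
  → #9D5012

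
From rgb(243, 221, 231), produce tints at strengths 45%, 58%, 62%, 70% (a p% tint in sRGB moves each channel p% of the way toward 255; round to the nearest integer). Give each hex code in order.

#f8ecf2, #faf1f5, #faf2f6, #fbf5f8

45%: (243 + 5.4 = 248.4→248, 221 + 15.3 = 236.3→236, 231 + 10.8 = 241.8→242) → #f8ecf2
58%: (243 + 6.96 = 249.96→250, 221 + 19.72 = 240.72→241, 231 + 13.92 = 244.92→245) → #faf1f5
62%: (243 + 7.44 = 250.44→250, 221 + 21.08 = 242.08→242, 231 + 14.88 = 245.88→246) → #faf2f6
70%: (243 + 8.4 = 251.4→251, 221 + 23.8 = 244.8→245, 231 + 16.8 = 247.8→248) → #fbf5f8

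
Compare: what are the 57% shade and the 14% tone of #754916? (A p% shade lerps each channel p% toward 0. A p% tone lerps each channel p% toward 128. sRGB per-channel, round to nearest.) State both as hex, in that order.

#754916 is rgb(117, 73, 22).
57% shade:
  R: 117 + 0.57×(0−117) = 117 − 66.69 = 50.31 → 50
  G: 73 + 0.57×(0−73) = 73 − 41.61 = 31.39 → 31
  B: 22 + 0.57×(0−22) = 22 − 12.54 = 9.46 → 9
  → #321F09
14% tone:
  R: 117 + 0.14×(128−117) = 117 + 1.54 = 118.54 → 119
  G: 73 + 7.7 = 80.7 → 81
  B: 22 + 0.14×(128−22) = 22 + 14.84 = 36.84 → 37
  → #775125

#321F09, #775125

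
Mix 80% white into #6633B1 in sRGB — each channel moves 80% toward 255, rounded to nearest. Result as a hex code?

#6633B1 is rgb(102, 51, 177).
Lerp each channel 80% toward 255:
  R: 102 + 122.4 = 224.4 → 224
  G: 51 + 0.8×(255−51) = 51 + 163.2 = 214.2 → 214
  B: 177 + 0.8×(255−177) = 177 + 62.4 = 239.4 → 239
rgb(224, 214, 239) = #E0D6EF.

#E0D6EF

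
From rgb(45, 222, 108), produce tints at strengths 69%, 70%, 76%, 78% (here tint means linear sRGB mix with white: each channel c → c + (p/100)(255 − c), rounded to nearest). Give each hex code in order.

69%: (45 + 144.9 = 189.9→190, 222 + 22.77 = 244.77→245, 108 + 101.43 = 209.43→209) → #bef5d1
70%: (45 + 147 = 192→192, 222 + 23.1 = 245.1→245, 108 + 102.9 = 210.9→211) → #c0f5d3
76%: (45 + 159.6 = 204.6→205, 222 + 25.08 = 247.08→247, 108 + 111.72 = 219.72→220) → #cdf7dc
78%: (45 + 163.8 = 208.8→209, 222 + 25.74 = 247.74→248, 108 + 114.66 = 222.66→223) → #d1f8df

#bef5d1, #c0f5d3, #cdf7dc, #d1f8df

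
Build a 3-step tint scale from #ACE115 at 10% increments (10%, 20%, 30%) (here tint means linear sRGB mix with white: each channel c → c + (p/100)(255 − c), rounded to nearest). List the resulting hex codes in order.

#B4E42C, #BDE744, #C5EA5B

#ACE115 is rgb(172, 225, 21).
10%: (172 + 8.3 = 180.3→180, 225 + 3 = 228→228, 21 + 23.4 = 44.4→44) → #B4E42C
20%: (172 + 16.6 = 188.6→189, 225 + 6 = 231→231, 21 + 46.8 = 67.8→68) → #BDE744
30%: (172 + 24.9 = 196.9→197, 225 + 9 = 234→234, 21 + 70.2 = 91.2→91) → #C5EA5B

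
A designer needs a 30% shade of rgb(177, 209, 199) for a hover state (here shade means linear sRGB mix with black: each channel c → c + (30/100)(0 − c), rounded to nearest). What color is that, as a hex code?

A 30% shade moves each channel 30% toward 0:
  R: 177 + 0.3×(0−177) = 177 − 53.1 = 123.9 → 124
  G: 209 + 0.3×(0−209) = 209 − 62.7 = 146.3 → 146
  B: 199 − 59.7 = 139.3 → 139
rgb(124, 146, 139) = #7c928b.

#7c928b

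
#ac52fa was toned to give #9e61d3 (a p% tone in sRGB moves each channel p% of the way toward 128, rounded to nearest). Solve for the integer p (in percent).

#ac52fa is rgb(172, 82, 250); #9e61d3 is rgb(158, 97, 211).
On the B channel (widest range): 211 ≈ 250 + (p/100)(128 − 250), so p ≈ 100×(211 − 250)/(128 − 250) = -3900/-122 = 31.97.
p = 32 reproduces all three channels after rounding.

32%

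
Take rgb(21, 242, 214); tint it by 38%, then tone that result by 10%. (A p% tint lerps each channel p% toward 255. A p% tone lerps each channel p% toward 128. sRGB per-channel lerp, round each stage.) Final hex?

Lerp each channel 38% toward 255:
  R: 21 + 88.92 = 109.92 → 110
  G: 242 + 0.38×(255−242) = 242 + 4.94 = 246.94 → 247
  B: 214 + 15.58 = 229.58 → 230
After the tint: rgb(110, 247, 230) = #6ef7e6.
Lerp each channel 10% toward 128:
  R: 110 + 0.1×(128−110) = 110 + 1.8 = 111.8 → 112
  G: 247 + 0.1×(128−247) = 247 − 11.9 = 235.1 → 235
  B: 230 + 0.1×(128−230) = 230 − 10.2 = 219.8 → 220
rgb(112, 235, 220) = #70ebdc.

#70ebdc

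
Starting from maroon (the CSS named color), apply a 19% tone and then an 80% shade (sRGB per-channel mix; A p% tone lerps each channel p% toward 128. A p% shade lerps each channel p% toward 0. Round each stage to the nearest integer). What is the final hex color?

#1A0505

CSS maroon is rgb(128, 0, 0).
Lerp each channel 19% toward 128:
  R: 128 + 0.19×(128−128) = 128 + 0 = 128 → 128
  G: 0 + 24.32 = 24.32 → 24
  B: 0 + 24.32 = 24.32 → 24
After the tone: rgb(128, 24, 24) = #801818.
An 80% shade moves each channel 80% toward 0:
  R: 128 − 102.4 = 25.6 → 26
  G: 24 − 19.2 = 4.8 → 5
  B: 24 + 0.8×(0−24) = 24 − 19.2 = 4.8 → 5
rgb(26, 5, 5) = #1A0505.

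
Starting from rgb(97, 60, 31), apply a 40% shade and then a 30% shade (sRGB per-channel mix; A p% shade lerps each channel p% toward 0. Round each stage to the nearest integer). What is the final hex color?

Per channel, c → c + 0.4(0 − c):
  R: 97 + 0.4×(0−97) = 97 − 38.8 = 58.2 → 58
  G: 60 + 0.4×(0−60) = 60 − 24 = 36 → 36
  B: 31 − 12.4 = 18.6 → 19
After the shade: rgb(58, 36, 19) = #3a2413.
Per channel, c → c + 0.3(0 − c):
  R: 58 + 0.3×(0−58) = 58 − 17.4 = 40.6 → 41
  G: 36 + 0.3×(0−36) = 36 − 10.8 = 25.2 → 25
  B: 19 + 0.3×(0−19) = 19 − 5.7 = 13.3 → 13
rgb(41, 25, 13) = #29190d.

#29190d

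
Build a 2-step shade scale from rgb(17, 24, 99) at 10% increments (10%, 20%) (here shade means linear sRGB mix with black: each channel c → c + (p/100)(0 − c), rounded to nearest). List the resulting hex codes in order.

#0F1659, #0E134F

10%: (17 − 1.7 = 15.3→15, 24 − 2.4 = 21.6→22, 99 − 9.9 = 89.1→89) → #0F1659
20%: (17 − 3.4 = 13.6→14, 24 − 4.8 = 19.2→19, 99 − 19.8 = 79.2→79) → #0E134F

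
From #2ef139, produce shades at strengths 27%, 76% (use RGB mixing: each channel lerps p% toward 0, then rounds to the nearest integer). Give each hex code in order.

#2ef139 is rgb(46, 241, 57).
27%: (46 − 12.42 = 33.58→34, 241 − 65.07 = 175.93→176, 57 − 15.39 = 41.61→42) → #22b02a
76%: (46 − 34.96 = 11.04→11, 241 − 183.16 = 57.84→58, 57 − 43.32 = 13.68→14) → #0b3a0e

#22b02a, #0b3a0e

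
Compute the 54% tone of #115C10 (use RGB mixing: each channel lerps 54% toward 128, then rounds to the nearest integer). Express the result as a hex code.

#115C10 is rgb(17, 92, 16).
A 54% tone moves each channel 54% toward 128:
  R: 17 + 0.54×(128−17) = 17 + 59.94 = 76.94 → 77
  G: 92 + 19.44 = 111.44 → 111
  B: 16 + 0.54×(128−16) = 16 + 60.48 = 76.48 → 76
rgb(77, 111, 76) = #4D6F4C.

#4D6F4C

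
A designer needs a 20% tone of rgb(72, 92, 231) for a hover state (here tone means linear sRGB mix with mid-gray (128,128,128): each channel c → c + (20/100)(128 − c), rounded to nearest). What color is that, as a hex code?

A 20% tone moves each channel 20% toward 128:
  R: 72 + 11.2 = 83.2 → 83
  G: 92 + 7.2 = 99.2 → 99
  B: 231 + 0.2×(128−231) = 231 − 20.6 = 210.4 → 210
rgb(83, 99, 210) = #5363D2.

#5363D2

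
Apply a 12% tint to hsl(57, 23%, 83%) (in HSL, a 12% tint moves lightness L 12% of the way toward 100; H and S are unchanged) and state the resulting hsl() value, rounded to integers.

L moves 12% from 83 toward 100: 83 + 2.04 = 85.04 → 85.
H and S are unchanged.

hsl(57, 23%, 85%)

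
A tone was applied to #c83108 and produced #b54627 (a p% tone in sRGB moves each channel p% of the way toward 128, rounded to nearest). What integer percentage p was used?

26%

#c83108 is rgb(200, 49, 8); #b54627 is rgb(181, 70, 39).
On the B channel (widest range): 39 ≈ 8 + (p/100)(128 − 8), so p ≈ 100×(39 − 8)/(128 − 8) = 3100/120 = 25.83.
p = 26 reproduces all three channels after rounding.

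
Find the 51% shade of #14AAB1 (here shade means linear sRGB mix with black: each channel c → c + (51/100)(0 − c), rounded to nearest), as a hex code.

#0A5357

#14AAB1 is rgb(20, 170, 177).
Lerp each channel 51% toward 0:
  R: 20 − 10.2 = 9.8 → 10
  G: 170 − 86.7 = 83.3 → 83
  B: 177 + 0.51×(0−177) = 177 − 90.27 = 86.73 → 87
rgb(10, 83, 87) = #0A5357.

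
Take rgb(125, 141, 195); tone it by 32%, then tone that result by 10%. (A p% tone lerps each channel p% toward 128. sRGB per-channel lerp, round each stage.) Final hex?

#7e88a9

Per channel, c → c + 0.32(128 − c):
  R: 125 + 0.96 = 125.96 → 126
  G: 141 + 0.32×(128−141) = 141 − 4.16 = 136.84 → 137
  B: 195 + 0.32×(128−195) = 195 − 21.44 = 173.56 → 174
After the tone: rgb(126, 137, 174) = #7e89ae.
A 10% tone moves each channel 10% toward 128:
  R: 126 + 0.1×(128−126) = 126 + 0.2 = 126.2 → 126
  G: 137 − 0.9 = 136.1 → 136
  B: 174 + 0.1×(128−174) = 174 − 4.6 = 169.4 → 169
rgb(126, 136, 169) = #7e88a9.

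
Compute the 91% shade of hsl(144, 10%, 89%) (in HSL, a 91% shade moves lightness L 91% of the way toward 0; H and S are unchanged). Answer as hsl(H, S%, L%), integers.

hsl(144, 10%, 8%)

L moves 91% from 89 toward 0: 89 − 80.99 = 8.01 → 8.
H and S are unchanged.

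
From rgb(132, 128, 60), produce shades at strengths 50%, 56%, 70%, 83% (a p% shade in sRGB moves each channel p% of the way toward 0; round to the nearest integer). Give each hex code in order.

50%: (132 − 66 = 66→66, 128 − 64 = 64→64, 60 − 30 = 30→30) → #42401E
56%: (132 − 73.92 = 58.08→58, 128 − 71.68 = 56.32→56, 60 − 33.6 = 26.4→26) → #3A381A
70%: (132 − 92.4 = 39.6→40, 128 − 89.6 = 38.4→38, 60 − 42 = 18→18) → #282612
83%: (132 − 109.56 = 22.44→22, 128 − 106.24 = 21.76→22, 60 − 49.8 = 10.2→10) → #16160A

#42401E, #3A381A, #282612, #16160A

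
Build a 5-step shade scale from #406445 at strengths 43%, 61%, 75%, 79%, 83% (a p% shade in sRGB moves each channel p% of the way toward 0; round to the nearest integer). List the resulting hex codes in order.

#243927, #19271B, #101911, #0D150E, #0B110C

#406445 is rgb(64, 100, 69).
43%: (64 − 27.52 = 36.48→36, 100 − 43 = 57→57, 69 − 29.67 = 39.33→39) → #243927
61%: (64 − 39.04 = 24.96→25, 100 − 61 = 39→39, 69 − 42.09 = 26.91→27) → #19271B
75%: (64 − 48 = 16→16, 100 − 75 = 25→25, 69 − 51.75 = 17.25→17) → #101911
79%: (64 − 50.56 = 13.44→13, 100 − 79 = 21→21, 69 − 54.51 = 14.49→14) → #0D150E
83%: (64 − 53.12 = 10.88→11, 100 − 83 = 17→17, 69 − 57.27 = 11.73→12) → #0B110C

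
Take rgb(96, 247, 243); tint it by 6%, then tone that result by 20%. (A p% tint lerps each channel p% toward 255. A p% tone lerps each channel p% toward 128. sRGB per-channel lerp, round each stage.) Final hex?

#6edfdd

A 6% tint moves each channel 6% toward 255:
  R: 96 + 9.54 = 105.54 → 106
  G: 247 + 0.48 = 247.48 → 247
  B: 243 + 0.72 = 243.72 → 244
After the tint: rgb(106, 247, 244) = #6af7f4.
Per channel, c → c + 0.2(128 − c):
  R: 106 + 0.2×(128−106) = 106 + 4.4 = 110.4 → 110
  G: 247 − 23.8 = 223.2 → 223
  B: 244 + 0.2×(128−244) = 244 − 23.2 = 220.8 → 221
rgb(110, 223, 221) = #6edfdd.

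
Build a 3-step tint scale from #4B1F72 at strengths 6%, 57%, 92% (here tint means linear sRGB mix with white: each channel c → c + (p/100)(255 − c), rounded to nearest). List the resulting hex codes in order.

#562C7A, #B29FC2, #F1EDF4

#4B1F72 is rgb(75, 31, 114).
6%: (75 + 10.8 = 85.8→86, 31 + 13.44 = 44.44→44, 114 + 8.46 = 122.46→122) → #562C7A
57%: (75 + 102.6 = 177.6→178, 31 + 127.68 = 158.68→159, 114 + 80.37 = 194.37→194) → #B29FC2
92%: (75 + 165.6 = 240.6→241, 31 + 206.08 = 237.08→237, 114 + 129.72 = 243.72→244) → #F1EDF4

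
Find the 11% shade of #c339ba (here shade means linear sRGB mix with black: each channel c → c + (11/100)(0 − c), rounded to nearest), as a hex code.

#c339ba is rgb(195, 57, 186).
Lerp each channel 11% toward 0:
  R: 195 − 21.45 = 173.55 → 174
  G: 57 − 6.27 = 50.73 → 51
  B: 186 − 20.46 = 165.54 → 166
rgb(174, 51, 166) = #ae33a6.

#ae33a6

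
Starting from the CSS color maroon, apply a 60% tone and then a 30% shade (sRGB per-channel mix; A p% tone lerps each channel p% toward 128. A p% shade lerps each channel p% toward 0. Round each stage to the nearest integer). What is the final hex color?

#5A3636

CSS maroon is rgb(128, 0, 0).
Per channel, c → c + 0.6(128 − c):
  R: 128 + 0.6×(128−128) = 128 + 0 = 128 → 128
  G: 0 + 76.8 = 76.8 → 77
  B: 0 + 76.8 = 76.8 → 77
After the tone: rgb(128, 77, 77) = #804D4D.
Per channel, c → c + 0.3(0 − c):
  R: 128 + 0.3×(0−128) = 128 − 38.4 = 89.6 → 90
  G: 77 + 0.3×(0−77) = 77 − 23.1 = 53.9 → 54
  B: 77 + 0.3×(0−77) = 77 − 23.1 = 53.9 → 54
rgb(90, 54, 54) = #5A3636.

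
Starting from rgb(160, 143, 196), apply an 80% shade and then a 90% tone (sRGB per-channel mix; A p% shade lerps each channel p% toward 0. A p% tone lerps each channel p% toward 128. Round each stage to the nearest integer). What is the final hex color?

Lerp each channel 80% toward 0:
  R: 160 + 0.8×(0−160) = 160 − 128 = 32 → 32
  G: 143 + 0.8×(0−143) = 143 − 114.4 = 28.6 → 29
  B: 196 − 156.8 = 39.2 → 39
After the shade: rgb(32, 29, 39) = #201d27.
A 90% tone moves each channel 90% toward 128:
  R: 32 + 86.4 = 118.4 → 118
  G: 29 + 0.9×(128−29) = 29 + 89.1 = 118.1 → 118
  B: 39 + 0.9×(128−39) = 39 + 80.1 = 119.1 → 119
rgb(118, 118, 119) = #767677.

#767677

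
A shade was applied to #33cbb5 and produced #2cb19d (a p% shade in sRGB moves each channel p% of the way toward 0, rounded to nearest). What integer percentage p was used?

#33cbb5 is rgb(51, 203, 181); #2cb19d is rgb(44, 177, 157).
On the G channel (widest range): 177 ≈ 203 + (p/100)(0 − 203), so p ≈ 100×(177 − 203)/(0 − 203) = -2600/-203 = 12.81.
p = 13 reproduces all three channels after rounding.

13%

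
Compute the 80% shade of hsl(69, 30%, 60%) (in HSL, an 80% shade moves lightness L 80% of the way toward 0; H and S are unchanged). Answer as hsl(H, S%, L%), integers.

L moves 80% from 60 toward 0: 60 − 48 = 12 → 12.
H and S are unchanged.

hsl(69, 30%, 12%)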